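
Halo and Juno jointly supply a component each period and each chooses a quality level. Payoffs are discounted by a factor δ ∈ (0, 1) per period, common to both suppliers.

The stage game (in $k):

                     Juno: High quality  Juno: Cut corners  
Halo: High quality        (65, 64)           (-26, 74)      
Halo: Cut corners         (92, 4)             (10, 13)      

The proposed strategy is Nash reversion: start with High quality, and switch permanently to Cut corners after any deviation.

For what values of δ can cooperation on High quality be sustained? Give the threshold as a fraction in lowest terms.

Halo: cooperation gives 65 each period; deviation gives 92 once then 10 forever.
  65/(1−δ) ≥ 92 + 10δ/(1−δ) ⇒ δ ≥ 27/82.
Juno: cooperation gives 64 each period; deviation gives 74 once then 13 forever.
  δ ≥ 10/61.
Both must hold, so the binding constraint is Halo's: δ ≥ 27/82.

27/82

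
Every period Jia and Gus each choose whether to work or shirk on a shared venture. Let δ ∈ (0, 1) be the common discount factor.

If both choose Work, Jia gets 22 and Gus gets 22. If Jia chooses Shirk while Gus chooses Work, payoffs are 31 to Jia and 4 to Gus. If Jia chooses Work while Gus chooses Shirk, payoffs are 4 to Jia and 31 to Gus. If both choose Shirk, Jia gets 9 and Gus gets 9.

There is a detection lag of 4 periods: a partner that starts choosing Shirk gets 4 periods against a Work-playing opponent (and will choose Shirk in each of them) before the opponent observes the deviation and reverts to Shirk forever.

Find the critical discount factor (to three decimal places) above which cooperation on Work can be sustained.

0.800

The best deviation is to choose Shirk for all 4 undetected periods, earning 31 each, then 9 forever once detected.
Deviation value: 31(1−δ^4)/(1−δ) + 9δ^4/(1−δ); cooperation value: 22/(1−δ).
IC: 22 ≥ 31(1−δ^4) + 9δ^4 = 31 − 22δ^4.
So δ^4 ≥ 9/22, giving δ ≥ (9/22)^(1/4) ≈ 0.800.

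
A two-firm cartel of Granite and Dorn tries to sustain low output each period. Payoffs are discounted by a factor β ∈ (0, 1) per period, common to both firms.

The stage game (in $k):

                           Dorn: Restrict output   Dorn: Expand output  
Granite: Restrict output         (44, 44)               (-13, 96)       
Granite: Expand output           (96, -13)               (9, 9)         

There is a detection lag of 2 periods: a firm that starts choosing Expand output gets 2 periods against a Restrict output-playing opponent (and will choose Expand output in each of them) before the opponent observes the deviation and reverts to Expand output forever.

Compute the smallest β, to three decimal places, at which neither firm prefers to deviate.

Deviating for the 2 undetected periods gains 96−44 = 52 per period over cooperation, then loses 44−9 = 35 per period forever once punishment starts.
Gain: 52(1 + β + … + β^1); loss: 35·β^2/(1−β).
No profitable deviation ⇔ 52(1−β^2) ≤ 35·β^2, i.e. β^2 ≥ 52/(52+35) = 52/87.
Hence β ≥ (52/87)^(1/2) ≈ 0.773.

0.773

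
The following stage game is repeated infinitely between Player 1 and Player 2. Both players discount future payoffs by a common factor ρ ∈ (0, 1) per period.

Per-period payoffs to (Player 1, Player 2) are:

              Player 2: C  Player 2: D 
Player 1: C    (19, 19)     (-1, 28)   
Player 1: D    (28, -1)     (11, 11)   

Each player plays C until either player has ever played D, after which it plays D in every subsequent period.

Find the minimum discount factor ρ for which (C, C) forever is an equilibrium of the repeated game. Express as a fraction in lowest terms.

9/17

Under grim trigger the critical discount factor is (T−C)/(T−P) with T = 28, C = 19, P = 11.
ρ* = (28−19)/(28−11) = 9/17.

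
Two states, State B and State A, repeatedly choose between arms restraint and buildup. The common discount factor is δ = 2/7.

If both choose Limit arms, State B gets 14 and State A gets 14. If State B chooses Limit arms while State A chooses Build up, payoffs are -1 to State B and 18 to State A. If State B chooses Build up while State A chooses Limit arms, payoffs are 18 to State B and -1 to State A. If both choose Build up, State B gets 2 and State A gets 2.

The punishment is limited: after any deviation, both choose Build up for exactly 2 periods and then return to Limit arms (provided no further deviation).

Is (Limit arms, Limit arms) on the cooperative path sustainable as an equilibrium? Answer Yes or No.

IC: δ+…+δ^2 ≥ (18−14)/(14−2) = 1/3.
At δ = 2/7: partial sum = 0.3673 ≥ 0.3333. Cooperation sustainable.

Yes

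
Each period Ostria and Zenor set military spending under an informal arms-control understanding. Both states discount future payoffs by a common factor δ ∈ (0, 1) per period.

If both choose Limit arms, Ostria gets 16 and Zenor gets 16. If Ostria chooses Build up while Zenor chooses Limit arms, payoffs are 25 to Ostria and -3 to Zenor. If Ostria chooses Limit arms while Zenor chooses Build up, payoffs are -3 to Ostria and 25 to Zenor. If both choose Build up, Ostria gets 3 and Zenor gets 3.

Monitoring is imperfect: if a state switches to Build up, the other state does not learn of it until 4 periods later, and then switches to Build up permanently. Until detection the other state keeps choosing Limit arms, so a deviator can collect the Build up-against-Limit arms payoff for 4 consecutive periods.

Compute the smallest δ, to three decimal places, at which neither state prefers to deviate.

0.800

Deviating for the 4 undetected periods gains 25−16 = 9 per period over cooperation, then loses 16−3 = 13 per period forever once punishment starts.
Gain: 9(1 + δ + … + δ^3); loss: 13·δ^4/(1−δ).
No profitable deviation ⇔ 9(1−δ^4) ≤ 13·δ^4, i.e. δ^4 ≥ 9/(9+13) = 9/22.
Hence δ ≥ (9/22)^(1/4) ≈ 0.800.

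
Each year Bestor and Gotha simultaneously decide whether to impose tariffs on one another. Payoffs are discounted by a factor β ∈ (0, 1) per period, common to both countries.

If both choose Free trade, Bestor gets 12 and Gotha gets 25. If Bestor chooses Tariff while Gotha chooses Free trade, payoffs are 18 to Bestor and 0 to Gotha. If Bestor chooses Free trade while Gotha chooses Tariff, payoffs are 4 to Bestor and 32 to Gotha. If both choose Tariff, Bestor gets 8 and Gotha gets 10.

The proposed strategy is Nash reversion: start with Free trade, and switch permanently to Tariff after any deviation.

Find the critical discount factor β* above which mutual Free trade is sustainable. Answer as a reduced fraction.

3/5

Bestor's threshold: (18−12)/(18−8) = 3/5.
Gotha's threshold: (32−25)/(32−10) = 7/22.
3/5 > 7/22, so Bestor binds and β* = 3/5.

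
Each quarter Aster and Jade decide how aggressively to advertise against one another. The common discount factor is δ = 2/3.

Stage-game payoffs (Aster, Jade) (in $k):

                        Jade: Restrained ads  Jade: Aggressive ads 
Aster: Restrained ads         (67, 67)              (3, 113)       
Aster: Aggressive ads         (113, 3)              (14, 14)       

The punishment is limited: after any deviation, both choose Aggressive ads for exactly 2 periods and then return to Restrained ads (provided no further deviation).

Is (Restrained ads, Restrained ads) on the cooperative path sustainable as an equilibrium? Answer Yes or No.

Yes

A one-shot deviation gives 113 now, then 14 for 2 periods, then back to 67.
Gain from deviating: (113−67) today; loss: (67−14) in each of the next 2 periods.
No-deviation condition: (67−14)(δ+…+δ^2) ≥ 113−67, i.e. δ+…+δ^2 ≥ 46/53.
At δ = 2/3: δ+…+δ^2 = 1.1111 ≥ 0.8679.
So cooperation is sustainable.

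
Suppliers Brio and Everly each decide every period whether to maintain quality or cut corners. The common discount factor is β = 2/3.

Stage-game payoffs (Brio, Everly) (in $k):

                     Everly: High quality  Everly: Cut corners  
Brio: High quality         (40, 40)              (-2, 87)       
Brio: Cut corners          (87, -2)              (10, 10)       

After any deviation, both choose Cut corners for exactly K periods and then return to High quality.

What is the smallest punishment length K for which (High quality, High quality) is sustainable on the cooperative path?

IC: β(1−β^K)/(1−β) ≥ (87−40)/(40−10) = 47/30.
With β = 2/3: need 1 − β^K ≥ 47/30·(1−2/3)/(2/3), i.e. β^K ≤ 0.2167.
Since (2/3)^3 = 0.2963 and (2/3)^4 = 0.1975, the smallest such K is 4.

4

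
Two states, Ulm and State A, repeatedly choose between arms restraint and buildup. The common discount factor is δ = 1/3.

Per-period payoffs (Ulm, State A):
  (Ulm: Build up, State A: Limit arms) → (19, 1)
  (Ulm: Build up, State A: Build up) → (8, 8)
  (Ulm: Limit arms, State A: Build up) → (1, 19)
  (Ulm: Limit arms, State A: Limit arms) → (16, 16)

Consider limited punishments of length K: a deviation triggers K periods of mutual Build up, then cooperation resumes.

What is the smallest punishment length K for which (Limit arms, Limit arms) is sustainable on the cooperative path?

No profitable deviation requires (16−8)(δ+…+δ^K) ≥ 19−16, i.e. δ+…+δ^K ≥ 3/8 ≈ 0.3750.
With δ = 1/3, the partial sums are K=1: 0.3333, K=2: 0.4444.
K = 2 is the first length at which the sum reaches 0.3750.

2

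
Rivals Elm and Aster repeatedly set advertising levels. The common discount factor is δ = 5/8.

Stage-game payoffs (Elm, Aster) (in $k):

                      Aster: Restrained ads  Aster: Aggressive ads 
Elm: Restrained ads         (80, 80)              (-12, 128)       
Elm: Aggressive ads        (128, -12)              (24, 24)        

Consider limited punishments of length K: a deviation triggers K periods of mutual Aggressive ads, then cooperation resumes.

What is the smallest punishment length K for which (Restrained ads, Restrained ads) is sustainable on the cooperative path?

2

Need Σ_{k=1}^{K} δ^k ≥ (128−80)/(80−24) = 0.8571 at δ = 5/8.
At K = 1 the sum is 0.6250 < 0.8571; at K = 2 it is 1.0156 ≥ 0.8571.
So the minimum punishment length is K = 2.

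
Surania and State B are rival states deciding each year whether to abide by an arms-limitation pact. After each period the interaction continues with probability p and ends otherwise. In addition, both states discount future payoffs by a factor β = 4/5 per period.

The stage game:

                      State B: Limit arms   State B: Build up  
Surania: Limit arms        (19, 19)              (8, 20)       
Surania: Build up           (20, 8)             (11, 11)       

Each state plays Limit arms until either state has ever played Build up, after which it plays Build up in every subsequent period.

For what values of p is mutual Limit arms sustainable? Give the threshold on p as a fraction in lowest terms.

5/36

With continuation probability p and discount β, the effective per-period discount factor is βp.
Grim-trigger IC: βp ≥ (20−19)/(20−11) = 1/9.
So p ≥ (1/9)/(4/5) = 5/36.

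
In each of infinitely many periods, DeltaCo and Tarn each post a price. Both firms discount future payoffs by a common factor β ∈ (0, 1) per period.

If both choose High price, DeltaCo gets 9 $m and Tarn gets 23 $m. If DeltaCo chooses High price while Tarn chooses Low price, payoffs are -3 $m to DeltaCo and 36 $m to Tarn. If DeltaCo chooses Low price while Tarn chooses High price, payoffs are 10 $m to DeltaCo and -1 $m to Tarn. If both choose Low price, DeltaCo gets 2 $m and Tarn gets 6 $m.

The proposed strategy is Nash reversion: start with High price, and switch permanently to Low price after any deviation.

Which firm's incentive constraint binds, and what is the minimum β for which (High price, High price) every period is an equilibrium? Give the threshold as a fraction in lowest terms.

DeltaCo's threshold: (10−9)/(10−2) = 1/8.
Tarn's threshold: (36−23)/(36−6) = 13/30.
1/8 < 13/30, so Tarn binds and β* = 13/30.

Tarn; β ≥ 13/30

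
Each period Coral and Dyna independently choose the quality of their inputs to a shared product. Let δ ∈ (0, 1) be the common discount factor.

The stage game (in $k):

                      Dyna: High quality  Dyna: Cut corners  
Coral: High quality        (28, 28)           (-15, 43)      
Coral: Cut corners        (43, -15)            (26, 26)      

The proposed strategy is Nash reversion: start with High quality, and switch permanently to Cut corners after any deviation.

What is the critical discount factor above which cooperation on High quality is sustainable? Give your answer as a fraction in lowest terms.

15/17

Cooperation forever yields 28 each period: 28/(1−δ).
Deviating yields 43 once, then 26 forever: 43 + 26δ/(1−δ).
No profitable deviation requires 28/(1−δ) ≥ 43 + 26δ/(1−δ).
Multiplying by (1−δ): 28 ≥ 43(1−δ) + 26δ = 43 − 17δ.
So 17δ ≥ 15, i.e. δ ≥ 15/17.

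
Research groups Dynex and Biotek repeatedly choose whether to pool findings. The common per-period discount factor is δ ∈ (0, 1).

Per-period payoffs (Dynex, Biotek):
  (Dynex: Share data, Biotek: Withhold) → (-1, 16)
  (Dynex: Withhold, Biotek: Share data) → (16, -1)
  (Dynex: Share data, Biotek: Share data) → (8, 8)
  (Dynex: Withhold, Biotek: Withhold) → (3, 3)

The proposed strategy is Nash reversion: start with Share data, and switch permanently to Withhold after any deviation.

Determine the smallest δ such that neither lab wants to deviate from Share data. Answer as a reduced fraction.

Cooperation forever yields 8 each period: 8/(1−δ).
Deviating yields 16 once, then 3 forever: 16 + 3δ/(1−δ).
No profitable deviation requires 8/(1−δ) ≥ 16 + 3δ/(1−δ).
Multiplying by (1−δ): 8 ≥ 16(1−δ) + 3δ = 16 − 13δ.
So 13δ ≥ 8, i.e. δ ≥ 8/13.

8/13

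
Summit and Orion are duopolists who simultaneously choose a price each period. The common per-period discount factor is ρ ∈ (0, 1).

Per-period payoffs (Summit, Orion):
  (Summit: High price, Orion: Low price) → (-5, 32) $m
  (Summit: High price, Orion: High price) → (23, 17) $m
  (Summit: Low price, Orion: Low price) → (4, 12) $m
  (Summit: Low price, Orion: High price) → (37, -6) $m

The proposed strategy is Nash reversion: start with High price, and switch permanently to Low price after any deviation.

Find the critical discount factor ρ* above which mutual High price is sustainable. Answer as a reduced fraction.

Summit: cooperation gives 23 each period; deviation gives 37 once then 4 forever.
  23/(1−ρ) ≥ 37 + 4ρ/(1−ρ) ⇒ ρ ≥ 14/33.
Orion: cooperation gives 17 each period; deviation gives 32 once then 12 forever.
  ρ ≥ 15/20 = 3/4.
Both must hold, so the binding constraint is Orion's: ρ ≥ 3/4.

3/4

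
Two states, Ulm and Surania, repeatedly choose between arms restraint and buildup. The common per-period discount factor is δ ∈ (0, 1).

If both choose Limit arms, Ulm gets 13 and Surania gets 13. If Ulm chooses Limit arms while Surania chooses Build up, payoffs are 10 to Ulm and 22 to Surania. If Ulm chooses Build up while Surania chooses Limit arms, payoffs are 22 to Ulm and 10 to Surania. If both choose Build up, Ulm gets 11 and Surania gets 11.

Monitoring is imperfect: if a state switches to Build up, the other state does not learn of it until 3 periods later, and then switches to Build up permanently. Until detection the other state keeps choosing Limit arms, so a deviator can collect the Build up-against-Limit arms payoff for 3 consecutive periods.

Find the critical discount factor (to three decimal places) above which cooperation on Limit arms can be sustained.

A deviator earns 22 for 3 periods, then 11 forever; cooperating earns 13 forever. Multiplying the IC by (1−δ):
13 ≥ 22(1−δ^3) + 11δ^3, so 11·δ^3 ≥ 9 and δ^3 ≥ 9/11.
δ ≥ (9/11)^(1/3) ≈ 0.935.

0.935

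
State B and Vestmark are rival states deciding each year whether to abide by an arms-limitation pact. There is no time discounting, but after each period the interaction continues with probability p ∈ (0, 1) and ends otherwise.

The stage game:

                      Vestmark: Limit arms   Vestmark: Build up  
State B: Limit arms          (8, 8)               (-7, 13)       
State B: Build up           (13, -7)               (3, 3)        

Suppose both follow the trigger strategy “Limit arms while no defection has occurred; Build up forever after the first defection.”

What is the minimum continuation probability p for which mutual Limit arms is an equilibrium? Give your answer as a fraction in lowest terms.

Expected cooperation value is 8 + p·8 + p²·8 + … = 8/(1−p); deviation gives 13 + p·3/(1−p).
8 ≥ 13(1−p) + 3p ⇒ 10p ≥ 5 ⇒ p ≥ 5/10 = 1/2.

1/2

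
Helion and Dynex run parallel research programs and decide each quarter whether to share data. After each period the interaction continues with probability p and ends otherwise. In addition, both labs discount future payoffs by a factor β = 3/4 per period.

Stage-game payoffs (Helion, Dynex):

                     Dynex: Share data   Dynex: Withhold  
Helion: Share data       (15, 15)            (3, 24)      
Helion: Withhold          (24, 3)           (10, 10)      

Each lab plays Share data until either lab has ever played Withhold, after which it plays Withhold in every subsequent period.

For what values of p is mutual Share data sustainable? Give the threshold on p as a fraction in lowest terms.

With continuation probability p and discount β, the effective per-period discount factor is βp.
Grim-trigger IC: βp ≥ (24−15)/(24−10) = 9/14.
So p ≥ (9/14)/(3/4) = 6/7.

6/7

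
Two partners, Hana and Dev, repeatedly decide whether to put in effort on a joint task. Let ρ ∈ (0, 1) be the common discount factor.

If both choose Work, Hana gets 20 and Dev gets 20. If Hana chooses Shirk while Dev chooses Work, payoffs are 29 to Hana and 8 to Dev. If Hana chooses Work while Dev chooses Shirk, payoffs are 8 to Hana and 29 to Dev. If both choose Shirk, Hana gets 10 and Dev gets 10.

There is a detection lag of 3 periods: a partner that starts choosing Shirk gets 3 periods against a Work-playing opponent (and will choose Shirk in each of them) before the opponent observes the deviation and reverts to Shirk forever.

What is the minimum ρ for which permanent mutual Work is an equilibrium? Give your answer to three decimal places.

A deviator earns 29 for 3 periods, then 10 forever; cooperating earns 20 forever. Multiplying the IC by (1−ρ):
20 ≥ 29(1−ρ^3) + 10ρ^3, so 19·ρ^3 ≥ 9 and ρ^3 ≥ 9/19.
ρ ≥ (9/19)^(1/3) ≈ 0.780.

0.780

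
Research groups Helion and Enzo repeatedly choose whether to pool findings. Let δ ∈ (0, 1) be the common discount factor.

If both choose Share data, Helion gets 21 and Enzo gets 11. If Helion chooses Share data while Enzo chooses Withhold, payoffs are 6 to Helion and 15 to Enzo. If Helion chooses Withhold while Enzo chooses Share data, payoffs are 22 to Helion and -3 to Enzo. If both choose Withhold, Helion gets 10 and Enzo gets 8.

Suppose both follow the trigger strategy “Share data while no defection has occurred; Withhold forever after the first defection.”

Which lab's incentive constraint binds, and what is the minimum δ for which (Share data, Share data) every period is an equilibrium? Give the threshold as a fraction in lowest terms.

For Helion: deviation gain 22−21 = 1, per-period punishment loss 21−10 = 11. IC gives δ ≥ 1/12.
For Enzo: gain 4, loss 3 per period, so δ ≥ 4/7.
The tighter constraint is Enzo's, so cooperation needs δ ≥ 4/7.

Enzo; δ ≥ 4/7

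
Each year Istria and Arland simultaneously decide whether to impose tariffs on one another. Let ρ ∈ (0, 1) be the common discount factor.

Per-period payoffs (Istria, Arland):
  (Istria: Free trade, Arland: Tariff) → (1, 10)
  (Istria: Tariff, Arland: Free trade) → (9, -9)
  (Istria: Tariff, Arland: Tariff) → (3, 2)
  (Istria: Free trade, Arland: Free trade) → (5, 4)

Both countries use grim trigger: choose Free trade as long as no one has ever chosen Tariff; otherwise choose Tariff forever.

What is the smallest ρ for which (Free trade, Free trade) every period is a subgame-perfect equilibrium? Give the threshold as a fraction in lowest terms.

For Istria: deviation gain 9−5 = 4, per-period punishment loss 5−3 = 2. IC gives ρ ≥ 4/6 = 2/3.
For Arland: gain 6, loss 2 per period, so ρ ≥ 6/8 = 3/4.
The tighter constraint is Arland's, so cooperation needs ρ ≥ 3/4.

3/4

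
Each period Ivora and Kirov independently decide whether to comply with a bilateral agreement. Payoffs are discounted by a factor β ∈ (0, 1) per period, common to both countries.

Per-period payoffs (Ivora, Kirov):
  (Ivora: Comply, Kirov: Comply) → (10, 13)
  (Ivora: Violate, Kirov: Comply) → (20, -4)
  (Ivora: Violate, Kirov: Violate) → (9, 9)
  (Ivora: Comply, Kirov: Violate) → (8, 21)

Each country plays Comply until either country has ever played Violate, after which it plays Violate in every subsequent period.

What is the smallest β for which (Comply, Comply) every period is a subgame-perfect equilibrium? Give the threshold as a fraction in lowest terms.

10/11

Ivora: cooperation gives 10 each period; deviation gives 20 once then 9 forever.
  10/(1−β) ≥ 20 + 9β/(1−β) ⇒ β ≥ 10/11.
Kirov: cooperation gives 13 each period; deviation gives 21 once then 9 forever.
  β ≥ 8/12 = 2/3.
Both must hold, so the binding constraint is Ivora's: β ≥ 10/11.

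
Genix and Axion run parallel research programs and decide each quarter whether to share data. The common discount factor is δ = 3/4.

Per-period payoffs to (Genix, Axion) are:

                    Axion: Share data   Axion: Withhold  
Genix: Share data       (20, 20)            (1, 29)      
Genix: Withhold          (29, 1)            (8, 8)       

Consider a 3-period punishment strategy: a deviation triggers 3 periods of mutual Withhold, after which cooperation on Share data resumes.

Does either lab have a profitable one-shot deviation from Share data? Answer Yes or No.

Comparing payoff streams over the 4 periods until play realigns: cooperate → 20(1+δ+…+δ^3); deviate → 29 + 8(δ+…+δ^3).
Cooperation is sustained iff (20−8)(δ+…+δ^3) ≥ 29−20.
δ+…+δ^3 = 3/4·(1−(3/4)^3)/(1−3/4) = 1.7344, and (29−20)/(20−8) = 0.7500.
1.7344 ≥ 0.7500, so cooperation is sustainable.

No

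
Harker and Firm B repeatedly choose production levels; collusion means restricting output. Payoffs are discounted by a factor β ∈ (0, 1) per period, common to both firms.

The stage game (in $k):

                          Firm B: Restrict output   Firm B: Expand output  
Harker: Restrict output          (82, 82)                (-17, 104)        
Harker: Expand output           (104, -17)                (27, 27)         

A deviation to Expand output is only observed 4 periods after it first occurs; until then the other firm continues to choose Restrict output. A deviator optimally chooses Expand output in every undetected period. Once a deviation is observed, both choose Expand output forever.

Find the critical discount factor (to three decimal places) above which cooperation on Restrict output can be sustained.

0.731

Deviating for the 4 undetected periods gains 104−82 = 22 per period over cooperation, then loses 82−27 = 55 per period forever once punishment starts.
Gain: 22(1 + β + … + β^3); loss: 55·β^4/(1−β).
No profitable deviation ⇔ 22(1−β^4) ≤ 55·β^4, i.e. β^4 ≥ 22/(22+55) = 2/7.
Hence β ≥ (2/7)^(1/4) ≈ 0.731.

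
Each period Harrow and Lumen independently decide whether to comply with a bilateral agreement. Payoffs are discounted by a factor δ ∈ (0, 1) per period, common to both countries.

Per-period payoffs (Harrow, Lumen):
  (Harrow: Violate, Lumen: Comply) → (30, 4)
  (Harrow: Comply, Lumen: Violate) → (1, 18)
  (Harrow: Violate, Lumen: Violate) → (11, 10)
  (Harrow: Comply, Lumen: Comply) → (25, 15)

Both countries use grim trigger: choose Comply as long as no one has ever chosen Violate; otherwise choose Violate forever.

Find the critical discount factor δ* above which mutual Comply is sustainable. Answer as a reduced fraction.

3/8

Harrow's threshold: (30−25)/(30−11) = 5/19.
Lumen's threshold: (18−15)/(18−10) = 3/8.
5/19 < 3/8, so Lumen binds and δ* = 3/8.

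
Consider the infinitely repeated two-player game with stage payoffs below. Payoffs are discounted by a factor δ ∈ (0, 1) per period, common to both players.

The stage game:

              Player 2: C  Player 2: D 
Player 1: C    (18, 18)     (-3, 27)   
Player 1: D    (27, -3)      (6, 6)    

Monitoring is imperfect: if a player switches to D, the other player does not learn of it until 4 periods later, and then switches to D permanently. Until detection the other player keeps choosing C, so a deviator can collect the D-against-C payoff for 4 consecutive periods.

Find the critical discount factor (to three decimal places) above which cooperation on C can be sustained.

0.809

Deviating for the 4 undetected periods gains 27−18 = 9 per period over cooperation, then loses 18−6 = 12 per period forever once punishment starts.
Gain: 9(1 + δ + … + δ^3); loss: 12·δ^4/(1−δ).
No profitable deviation ⇔ 9(1−δ^4) ≤ 12·δ^4, i.e. δ^4 ≥ 9/(9+12) = 3/7.
Hence δ ≥ (3/7)^(1/4) ≈ 0.809.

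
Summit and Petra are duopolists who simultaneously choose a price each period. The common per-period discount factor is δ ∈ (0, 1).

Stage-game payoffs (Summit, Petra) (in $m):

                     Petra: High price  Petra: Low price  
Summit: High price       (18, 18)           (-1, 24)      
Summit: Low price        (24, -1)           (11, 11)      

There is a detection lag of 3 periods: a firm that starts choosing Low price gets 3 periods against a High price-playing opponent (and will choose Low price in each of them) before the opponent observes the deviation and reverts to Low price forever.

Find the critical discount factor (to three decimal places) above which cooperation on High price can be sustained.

0.773

Deviating for the 3 undetected periods gains 24−18 = 6 per period over cooperation, then loses 18−11 = 7 per period forever once punishment starts.
Gain: 6(1 + δ + … + δ^2); loss: 7·δ^3/(1−δ).
No profitable deviation ⇔ 6(1−δ^3) ≤ 7·δ^3, i.e. δ^3 ≥ 6/(6+7) = 6/13.
Hence δ ≥ (6/13)^(1/3) ≈ 0.773.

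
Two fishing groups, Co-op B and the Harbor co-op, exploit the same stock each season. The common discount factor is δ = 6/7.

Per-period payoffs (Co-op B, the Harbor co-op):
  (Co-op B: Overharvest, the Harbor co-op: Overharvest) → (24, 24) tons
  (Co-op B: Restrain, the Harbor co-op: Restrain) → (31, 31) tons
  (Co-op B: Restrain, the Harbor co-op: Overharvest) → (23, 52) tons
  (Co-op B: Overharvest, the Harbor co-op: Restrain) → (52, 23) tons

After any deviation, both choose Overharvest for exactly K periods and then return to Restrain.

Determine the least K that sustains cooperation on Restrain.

Need Σ_{k=1}^{K} δ^k ≥ (52−31)/(31−24) = 3.0000 at δ = 6/7.
At K = 4 the sum is 2.7613 < 3.0000; at K = 5 it is 3.2240 ≥ 3.0000.
So the minimum punishment length is K = 5.

5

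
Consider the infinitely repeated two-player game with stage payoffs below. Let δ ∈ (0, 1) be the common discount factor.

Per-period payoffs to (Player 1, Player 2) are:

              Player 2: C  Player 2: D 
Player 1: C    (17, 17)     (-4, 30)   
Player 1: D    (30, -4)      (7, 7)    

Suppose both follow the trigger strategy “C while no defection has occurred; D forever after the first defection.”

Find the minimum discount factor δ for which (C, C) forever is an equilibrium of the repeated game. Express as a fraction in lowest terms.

13/23

Under grim trigger the critical discount factor is (T−C)/(T−P) with T = 30, C = 17, P = 7.
δ* = (30−17)/(30−7) = 13/23.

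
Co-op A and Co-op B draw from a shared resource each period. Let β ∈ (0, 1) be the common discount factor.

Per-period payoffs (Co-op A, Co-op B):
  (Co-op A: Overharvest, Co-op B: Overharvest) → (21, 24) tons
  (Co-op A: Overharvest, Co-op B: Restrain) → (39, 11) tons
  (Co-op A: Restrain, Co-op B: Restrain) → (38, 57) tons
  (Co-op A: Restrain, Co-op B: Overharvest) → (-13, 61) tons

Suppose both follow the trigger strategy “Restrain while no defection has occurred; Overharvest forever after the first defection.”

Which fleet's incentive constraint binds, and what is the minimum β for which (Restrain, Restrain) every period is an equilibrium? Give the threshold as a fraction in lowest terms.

Co-op B; β ≥ 4/37

Co-op A: cooperation gives 38 each period; deviation gives 39 once then 21 forever.
  38/(1−β) ≥ 39 + 21β/(1−β) ⇒ β ≥ 1/18.
Co-op B: cooperation gives 57 each period; deviation gives 61 once then 24 forever.
  β ≥ 4/37.
Both must hold, so the binding constraint is Co-op B's: β ≥ 4/37.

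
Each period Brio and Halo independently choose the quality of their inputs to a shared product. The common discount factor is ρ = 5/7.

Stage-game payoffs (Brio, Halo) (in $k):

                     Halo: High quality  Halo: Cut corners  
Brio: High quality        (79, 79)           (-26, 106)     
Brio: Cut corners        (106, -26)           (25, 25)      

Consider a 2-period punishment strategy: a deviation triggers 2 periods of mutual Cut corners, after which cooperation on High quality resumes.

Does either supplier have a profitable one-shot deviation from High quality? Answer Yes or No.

IC: ρ+…+ρ^2 ≥ (106−79)/(79−25) = 1/2.
At ρ = 5/7: partial sum = 1.2245 ≥ 0.5000. Cooperation sustainable.

No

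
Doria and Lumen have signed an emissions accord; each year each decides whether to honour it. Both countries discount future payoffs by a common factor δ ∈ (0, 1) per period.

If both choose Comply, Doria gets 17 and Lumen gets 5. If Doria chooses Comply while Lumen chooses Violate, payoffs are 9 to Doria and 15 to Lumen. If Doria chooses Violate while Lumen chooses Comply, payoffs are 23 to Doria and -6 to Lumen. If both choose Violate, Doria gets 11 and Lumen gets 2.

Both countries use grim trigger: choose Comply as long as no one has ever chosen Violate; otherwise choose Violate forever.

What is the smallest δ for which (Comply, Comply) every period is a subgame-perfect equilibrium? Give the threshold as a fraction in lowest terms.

Doria: cooperation gives 17 each period; deviation gives 23 once then 11 forever.
  17/(1−δ) ≥ 23 + 11δ/(1−δ) ⇒ δ ≥ 6/12 = 1/2.
Lumen: cooperation gives 5 each period; deviation gives 15 once then 2 forever.
  δ ≥ 10/13.
Both must hold, so the binding constraint is Lumen's: δ ≥ 10/13.

10/13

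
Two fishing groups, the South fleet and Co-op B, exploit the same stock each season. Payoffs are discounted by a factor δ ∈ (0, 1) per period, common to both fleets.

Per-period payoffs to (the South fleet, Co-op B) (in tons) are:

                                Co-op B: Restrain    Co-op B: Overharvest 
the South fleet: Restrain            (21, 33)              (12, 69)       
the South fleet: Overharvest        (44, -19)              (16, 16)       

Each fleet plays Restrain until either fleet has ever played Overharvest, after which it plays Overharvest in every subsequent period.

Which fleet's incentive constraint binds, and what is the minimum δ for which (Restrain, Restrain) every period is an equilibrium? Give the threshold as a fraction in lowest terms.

For the South fleet: deviation gain 44−21 = 23, per-period punishment loss 21−16 = 5. IC gives δ ≥ 23/28.
For Co-op B: gain 36, loss 17 per period, so δ ≥ 36/53.
The tighter constraint is the South fleet's, so cooperation needs δ ≥ 23/28.

the South fleet; δ ≥ 23/28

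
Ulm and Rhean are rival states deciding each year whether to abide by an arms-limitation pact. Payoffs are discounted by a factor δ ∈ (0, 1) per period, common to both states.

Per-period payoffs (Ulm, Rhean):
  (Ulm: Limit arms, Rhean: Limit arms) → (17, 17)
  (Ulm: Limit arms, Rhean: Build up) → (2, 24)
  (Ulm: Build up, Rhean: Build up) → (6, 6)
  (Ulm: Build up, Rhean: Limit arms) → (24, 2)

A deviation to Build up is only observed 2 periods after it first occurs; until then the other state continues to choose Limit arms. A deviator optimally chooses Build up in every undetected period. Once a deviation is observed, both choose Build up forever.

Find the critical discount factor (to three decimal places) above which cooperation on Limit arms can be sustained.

The best deviation is to choose Build up for all 2 undetected periods, earning 24 each, then 6 forever once detected.
Deviation value: 24(1−δ^2)/(1−δ) + 6δ^2/(1−δ); cooperation value: 17/(1−δ).
IC: 17 ≥ 24(1−δ^2) + 6δ^2 = 24 − 18δ^2.
So δ^2 ≥ 7/18, giving δ ≥ (7/18)^(1/2) ≈ 0.624.

0.624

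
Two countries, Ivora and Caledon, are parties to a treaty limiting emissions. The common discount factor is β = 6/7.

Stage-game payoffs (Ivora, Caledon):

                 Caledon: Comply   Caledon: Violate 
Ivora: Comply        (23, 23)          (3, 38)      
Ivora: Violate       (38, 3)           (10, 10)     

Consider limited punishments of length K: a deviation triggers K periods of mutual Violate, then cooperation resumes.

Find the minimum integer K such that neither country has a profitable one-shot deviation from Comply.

2

Need Σ_{k=1}^{K} β^k ≥ (38−23)/(23−10) = 1.1538 at β = 6/7.
At K = 1 the sum is 0.8571 < 1.1538; at K = 2 it is 1.5918 ≥ 1.1538.
So the minimum punishment length is K = 2.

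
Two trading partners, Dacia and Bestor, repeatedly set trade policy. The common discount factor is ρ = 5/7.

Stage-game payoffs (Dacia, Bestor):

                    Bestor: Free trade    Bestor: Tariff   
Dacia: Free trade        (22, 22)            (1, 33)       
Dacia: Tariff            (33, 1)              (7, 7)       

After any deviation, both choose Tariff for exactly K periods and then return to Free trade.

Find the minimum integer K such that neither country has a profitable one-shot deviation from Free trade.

2

No profitable deviation requires (22−7)(ρ+…+ρ^K) ≥ 33−22, i.e. ρ+…+ρ^K ≥ 11/15 ≈ 0.7333.
With ρ = 5/7, the partial sums are K=1: 0.7143, K=2: 1.2245.
K = 2 is the first length at which the sum reaches 0.7333.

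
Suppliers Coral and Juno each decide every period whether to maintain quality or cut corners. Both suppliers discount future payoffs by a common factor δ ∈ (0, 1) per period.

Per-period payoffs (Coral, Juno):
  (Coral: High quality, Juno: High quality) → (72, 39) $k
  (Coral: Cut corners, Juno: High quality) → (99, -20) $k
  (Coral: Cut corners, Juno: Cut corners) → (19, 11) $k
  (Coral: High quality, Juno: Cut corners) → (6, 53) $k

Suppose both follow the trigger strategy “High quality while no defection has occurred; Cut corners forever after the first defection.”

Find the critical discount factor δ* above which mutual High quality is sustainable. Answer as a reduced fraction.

Coral's threshold: (99−72)/(99−19) = 27/80.
Juno's threshold: (53−39)/(53−11) = 1/3.
27/80 > 1/3, so Coral binds and δ* = 27/80.

27/80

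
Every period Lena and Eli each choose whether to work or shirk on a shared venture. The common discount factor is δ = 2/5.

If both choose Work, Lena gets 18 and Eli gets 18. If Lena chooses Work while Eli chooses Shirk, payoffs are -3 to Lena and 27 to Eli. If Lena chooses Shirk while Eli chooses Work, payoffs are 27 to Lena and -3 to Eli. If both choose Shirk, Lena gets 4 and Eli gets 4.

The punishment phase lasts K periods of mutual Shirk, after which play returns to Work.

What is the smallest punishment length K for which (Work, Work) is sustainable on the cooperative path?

IC: δ(1−δ^K)/(1−δ) ≥ (27−18)/(18−4) = 9/14.
With δ = 2/5: need 1 − δ^K ≥ 9/14·(1−2/5)/(2/5), i.e. δ^K ≤ 0.0357.
Since (2/5)^3 = 0.0640 and (2/5)^4 = 0.0256, the smallest such K is 4.

4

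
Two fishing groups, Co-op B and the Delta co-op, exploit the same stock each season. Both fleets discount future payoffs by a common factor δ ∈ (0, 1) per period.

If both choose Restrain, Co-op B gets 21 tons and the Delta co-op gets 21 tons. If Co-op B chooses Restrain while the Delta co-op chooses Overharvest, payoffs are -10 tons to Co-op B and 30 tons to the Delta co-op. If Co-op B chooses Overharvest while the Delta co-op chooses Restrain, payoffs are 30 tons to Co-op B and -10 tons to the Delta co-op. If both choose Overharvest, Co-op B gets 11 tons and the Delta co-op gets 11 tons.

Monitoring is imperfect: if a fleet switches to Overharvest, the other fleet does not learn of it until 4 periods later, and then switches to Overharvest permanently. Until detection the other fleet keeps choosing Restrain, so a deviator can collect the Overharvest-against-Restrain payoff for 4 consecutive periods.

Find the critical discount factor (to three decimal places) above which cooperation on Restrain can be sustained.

A deviator earns 30 for 4 periods, then 11 forever; cooperating earns 21 forever. Multiplying the IC by (1−δ):
21 ≥ 30(1−δ^4) + 11δ^4, so 19·δ^4 ≥ 9 and δ^4 ≥ 9/19.
δ ≥ (9/19)^(1/4) ≈ 0.830.

0.830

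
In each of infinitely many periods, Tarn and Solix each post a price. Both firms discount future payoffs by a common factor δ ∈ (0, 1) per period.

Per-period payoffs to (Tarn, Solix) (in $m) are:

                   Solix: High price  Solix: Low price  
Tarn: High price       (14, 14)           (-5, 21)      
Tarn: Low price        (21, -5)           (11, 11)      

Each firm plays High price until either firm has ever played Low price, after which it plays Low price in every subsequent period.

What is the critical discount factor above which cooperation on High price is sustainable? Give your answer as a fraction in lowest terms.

Under grim trigger the critical discount factor is (T−C)/(T−P) with T = 21, C = 14, P = 11.
δ* = (21−14)/(21−11) = 7/10.

7/10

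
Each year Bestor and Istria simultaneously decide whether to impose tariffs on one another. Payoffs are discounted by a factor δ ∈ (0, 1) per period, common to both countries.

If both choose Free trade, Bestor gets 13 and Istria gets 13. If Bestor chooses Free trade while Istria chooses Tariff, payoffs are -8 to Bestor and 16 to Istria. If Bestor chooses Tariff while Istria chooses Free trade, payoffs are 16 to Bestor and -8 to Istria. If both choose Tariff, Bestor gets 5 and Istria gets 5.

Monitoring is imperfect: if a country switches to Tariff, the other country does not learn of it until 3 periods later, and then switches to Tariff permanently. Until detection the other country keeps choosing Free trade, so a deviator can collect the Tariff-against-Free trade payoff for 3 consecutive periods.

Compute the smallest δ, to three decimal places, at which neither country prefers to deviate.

The best deviation is to choose Tariff for all 3 undetected periods, earning 16 each, then 5 forever once detected.
Deviation value: 16(1−δ^3)/(1−δ) + 5δ^3/(1−δ); cooperation value: 13/(1−δ).
IC: 13 ≥ 16(1−δ^3) + 5δ^3 = 16 − 11δ^3.
So δ^3 ≥ 3/11, giving δ ≥ (3/11)^(1/3) ≈ 0.648.

0.648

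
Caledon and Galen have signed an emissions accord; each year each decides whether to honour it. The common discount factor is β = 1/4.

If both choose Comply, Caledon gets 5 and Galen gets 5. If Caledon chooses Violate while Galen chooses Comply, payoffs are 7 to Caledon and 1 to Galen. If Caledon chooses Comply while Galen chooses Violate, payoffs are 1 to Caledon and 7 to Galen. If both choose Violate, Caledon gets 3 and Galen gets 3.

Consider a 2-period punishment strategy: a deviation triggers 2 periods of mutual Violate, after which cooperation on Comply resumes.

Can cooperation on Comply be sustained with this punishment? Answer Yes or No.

A one-shot deviation gives 7 now, then 3 for 2 periods, then back to 5.
Gain from deviating: (7−5) today; loss: (5−3) in each of the next 2 periods.
No-deviation condition: (5−3)(β+…+β^2) ≥ 7−5, i.e. β+…+β^2 ≥ 1.
At β = 1/4: β+…+β^2 = 0.3125 < 1.0000.
So cooperation is not sustainable.

No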